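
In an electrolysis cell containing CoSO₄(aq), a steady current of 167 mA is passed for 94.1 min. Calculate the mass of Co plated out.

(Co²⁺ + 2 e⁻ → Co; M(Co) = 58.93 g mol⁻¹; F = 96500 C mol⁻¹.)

0.288 g

Q = I·t = 0.1670 A × 5646.0 s = 942.9 C.
n(e⁻) = Q/F = 942.9 / 96500 = 0.009771 mol.
Co²⁺ + 2 e⁻ → Co, so n(Co) = n(e⁻)/2 = 0.004885 mol.
m = n·M = 0.004885 × 58.93 = 0.288 g.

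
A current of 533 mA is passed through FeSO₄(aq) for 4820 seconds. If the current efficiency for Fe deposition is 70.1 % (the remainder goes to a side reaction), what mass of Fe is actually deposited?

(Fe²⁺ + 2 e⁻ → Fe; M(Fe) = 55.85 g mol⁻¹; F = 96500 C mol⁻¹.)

Q = I·t = 0.5330 × 4820.0 = 2569 C.
n(e⁻) = 2569/96500 = 0.02662 mol; theoretically n(Fe) = 0.02662/2 = 0.01331 mol, m_theo = 0.7434 g.
At 70.1 % efficiency, m_actual = 0.701 × 0.7434 = 0.521 g.

0.521 g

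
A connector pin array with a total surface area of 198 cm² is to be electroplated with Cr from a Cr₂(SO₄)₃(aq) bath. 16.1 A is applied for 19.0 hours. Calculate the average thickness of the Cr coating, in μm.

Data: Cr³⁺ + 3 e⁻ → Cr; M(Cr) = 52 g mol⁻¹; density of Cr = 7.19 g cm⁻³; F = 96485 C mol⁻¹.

1390 μm

Q = I·t = 16.10 × 68400 = 1101000 C; n(e⁻) = 11.41 mol.
n(Cr) = n(e⁻)/3 = 3.805 mol, so m = 3.805 × 52 = 197.8 g.
Volume = m/ρ = 197.8 / 7.19 = 27.52 cm³.
Thickness = V/A = 27.52 / 198 = 0.139 cm = 1390 μm.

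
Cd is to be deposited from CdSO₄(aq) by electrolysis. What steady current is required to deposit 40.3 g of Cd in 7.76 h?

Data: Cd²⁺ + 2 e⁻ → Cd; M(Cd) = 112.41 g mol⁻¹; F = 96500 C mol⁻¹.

2.48 A

n(Cd) = 40.3 / 112.41 = 0.3585 mol.
n(e⁻) = 2 × 0.3585 = 0.7170 mol.
Q = n(e⁻)·F = 0.7170 × 96500 = 69190 C.
I = Q/t = 69190 / 27936 s = 2.48 A.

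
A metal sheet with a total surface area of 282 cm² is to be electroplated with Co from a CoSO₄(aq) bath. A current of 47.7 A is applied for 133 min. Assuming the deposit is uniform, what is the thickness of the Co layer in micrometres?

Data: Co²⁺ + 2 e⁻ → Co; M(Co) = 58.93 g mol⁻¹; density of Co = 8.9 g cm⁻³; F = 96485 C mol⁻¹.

463 μm

Q = I·t = 47.70 × 7980.0 = 380600 C; n(e⁻) = 3.945 mol.
n(Co) = n(e⁻)/2 = 1.973 mol, so m = 1.973 × 58.93 = 116.2 g.
Volume = m/ρ = 116.2 / 8.9 = 13.06 cm³.
Thickness = V/A = 13.06 / 282 = 0.0463 cm = 463 μm.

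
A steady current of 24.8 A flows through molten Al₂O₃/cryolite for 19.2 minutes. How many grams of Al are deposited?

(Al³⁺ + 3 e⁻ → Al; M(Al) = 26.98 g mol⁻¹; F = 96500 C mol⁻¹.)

Q = I·t = 24.80 A × 1152.0 s = 28570 C.
n(e⁻) = Q/F = 28570 / 96500 = 0.2961 mol.
Al³⁺ + 3 e⁻ → Al, so n(Al) = n(e⁻)/3 = 0.09869 mol.
m = n·M = 0.09869 × 26.98 = 2.66 g.

2.66 g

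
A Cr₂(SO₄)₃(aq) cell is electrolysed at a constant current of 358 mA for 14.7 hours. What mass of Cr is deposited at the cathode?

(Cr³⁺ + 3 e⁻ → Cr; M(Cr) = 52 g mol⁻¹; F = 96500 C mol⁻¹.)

3.40 g

Q = I·t = 0.3580 A × 52920 s = 18950 C.
n(e⁻) = Q/F = 18950 / 96500 = 0.1963 mol.
Cr³⁺ + 3 e⁻ → Cr, so n(Cr) = n(e⁻)/3 = 0.06544 mol.
m = n·M = 0.06544 × 52 = 3.40 g.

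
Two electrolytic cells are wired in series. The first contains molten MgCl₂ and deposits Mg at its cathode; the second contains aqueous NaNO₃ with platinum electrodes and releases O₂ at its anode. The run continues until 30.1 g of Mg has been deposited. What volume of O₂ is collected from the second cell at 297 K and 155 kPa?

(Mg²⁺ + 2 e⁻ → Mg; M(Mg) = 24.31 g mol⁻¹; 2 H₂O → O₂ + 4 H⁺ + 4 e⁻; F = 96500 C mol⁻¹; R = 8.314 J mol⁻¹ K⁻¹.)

n(Mg) = 30.1 / 24.31 = 1.238 mol, so n(e⁻) = 2 × 1.238 = 2.476 mol.
The cells are in series, so the same 2.476 mol of electrons passes through the second cell.
2 H₂O → O₂ + 4 H⁺ + 4 e⁻ — 4 mol e⁻ per mol O₂, so n(O₂) = 2.476/4 = 0.6191 mol.
V = nRT/P = (0.6191 × 8.314 × 297) / (155 × 10³) = 0.00986 m³ = 9.86 L.

9.86 L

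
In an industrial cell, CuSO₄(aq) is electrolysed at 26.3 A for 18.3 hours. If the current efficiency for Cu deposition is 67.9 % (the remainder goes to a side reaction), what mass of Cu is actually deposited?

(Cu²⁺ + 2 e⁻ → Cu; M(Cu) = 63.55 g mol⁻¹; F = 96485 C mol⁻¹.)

Q = I·t = 26.30 × 65880 = 1733000 C.
n(e⁻) = 1733000/96485 = 17.96 mol; theoretically n(Cu) = 17.96/2 = 8.979 mol, m_theo = 570.6 g.
At 67.9 % efficiency, m_actual = 0.679 × 570.6 = 387 g.

387 g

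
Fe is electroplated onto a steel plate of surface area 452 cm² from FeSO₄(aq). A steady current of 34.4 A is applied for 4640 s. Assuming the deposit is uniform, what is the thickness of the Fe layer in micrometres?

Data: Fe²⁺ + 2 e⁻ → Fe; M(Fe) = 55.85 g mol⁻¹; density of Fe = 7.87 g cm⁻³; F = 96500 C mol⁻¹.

Q = I·t = 34.40 × 4640.0 = 159600 C; n(e⁻) = 1.654 mol.
n(Fe) = n(e⁻)/2 = 0.8270 mol, so m = 0.8270 × 55.85 = 46.19 g.
Volume = m/ρ = 46.19 / 7.87 = 5.869 cm³.
Thickness = V/A = 5.869 / 452 = 0.0130 cm = 130 μm.

130 μm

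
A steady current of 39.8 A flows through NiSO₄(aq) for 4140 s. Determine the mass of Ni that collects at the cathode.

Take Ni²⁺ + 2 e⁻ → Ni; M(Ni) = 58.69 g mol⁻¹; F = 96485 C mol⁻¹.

Q = I·t = 39.80 A × 4140.0 s = 164800 C.
n(e⁻) = Q/F = 164800 / 96485 = 1.708 mol.
Ni²⁺ + 2 e⁻ → Ni, so n(Ni) = n(e⁻)/2 = 0.8539 mol.
m = n·M = 0.8539 × 58.69 = 50.1 g.

50.1 g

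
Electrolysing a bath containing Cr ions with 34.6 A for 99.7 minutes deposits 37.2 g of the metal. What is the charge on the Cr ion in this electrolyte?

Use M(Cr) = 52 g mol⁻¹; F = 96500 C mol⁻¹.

Q = I·t = 34.60 A × 5982.0 s = 207000 C, so n(e⁻) = 207000/96500 = 2.145 mol.
n(Cr) deposited = 37.2 / 52 = 0.7154 mol.
Electrons per atom = n(e⁻)/n(Cr) = 2.145 / 0.7154 = 3.00 ≈ 3, so the ion is Cr³⁺.

+3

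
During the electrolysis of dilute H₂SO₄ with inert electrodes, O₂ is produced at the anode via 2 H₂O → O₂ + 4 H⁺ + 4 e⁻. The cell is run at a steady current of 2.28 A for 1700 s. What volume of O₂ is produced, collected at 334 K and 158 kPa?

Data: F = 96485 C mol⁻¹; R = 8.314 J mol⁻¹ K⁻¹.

Q = I·t = 2.280 A × 1700.0 s = 3876 C.
n(e⁻) = Q/F = 3876 / 96485 = 0.04017 mol.
4 electrons are transferred per O₂ molecule, so n(O₂) = 0.04017 / 4 = 0.01004 mol.
V = nRT/P = (0.01004 × 8.314 × 334) / (158 × 10³ Pa) = 1.77 × 10⁻⁴ m³ = 0.177 L.

0.177 L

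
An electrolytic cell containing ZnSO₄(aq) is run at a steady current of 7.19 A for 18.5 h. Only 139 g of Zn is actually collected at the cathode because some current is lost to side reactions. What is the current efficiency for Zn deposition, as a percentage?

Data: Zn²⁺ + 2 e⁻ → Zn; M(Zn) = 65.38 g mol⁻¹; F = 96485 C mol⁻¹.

Q = I·t = 7.190 × 66600 = 478900 C; n(e⁻) = 478900/96485 = 4.963 mol.
Theoretical n(Zn) = n(e⁻)/2 = 2.481 mol, i.e. m_theo = 2.481 × 65.38 = 162.2 g.
Efficiency = m_actual / m_theo = 139 / 162.2 = 85.7 %.

85.7 %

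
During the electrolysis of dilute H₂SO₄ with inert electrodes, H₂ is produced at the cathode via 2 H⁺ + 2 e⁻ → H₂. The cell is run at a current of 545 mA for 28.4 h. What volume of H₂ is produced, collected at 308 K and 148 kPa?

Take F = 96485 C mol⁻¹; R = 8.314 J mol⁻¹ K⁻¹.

Q = I·t = 0.5450 A × 102240 s = 55720 C.
n(e⁻) = Q/F = 55720 / 96485 = 0.5775 mol.
2 electrons are transferred per H₂ molecule, so n(H₂) = 0.5775 / 2 = 0.2888 mol.
V = nRT/P = (0.2888 × 8.314 × 308) / (148 × 10³ Pa) = 0.00500 m³ = 5.00 L.

5.00 L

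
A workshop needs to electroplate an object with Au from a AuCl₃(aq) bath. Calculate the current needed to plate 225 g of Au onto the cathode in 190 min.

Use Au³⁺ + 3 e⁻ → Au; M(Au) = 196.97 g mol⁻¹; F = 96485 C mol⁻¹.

29.0 A

n(Au) = 225 / 196.97 = 1.142 mol.
n(e⁻) = 3 × 1.142 = 3.427 mol.
Q = n(e⁻)·F = 3.427 × 96485 = 330600 C.
I = Q/t = 330600 / 11400 s = 29.0 A.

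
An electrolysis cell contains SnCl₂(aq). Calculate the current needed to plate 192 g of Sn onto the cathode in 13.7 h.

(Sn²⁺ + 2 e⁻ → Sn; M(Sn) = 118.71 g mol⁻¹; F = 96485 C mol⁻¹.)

6.33 A

n(Sn) = 192 / 118.71 = 1.617 mol.
n(e⁻) = 2 × 1.617 = 3.235 mol.
Q = n(e⁻)·F = 3.235 × 96485 = 312100 C.
I = Q/t = 312100 / 49320 s = 6.33 A.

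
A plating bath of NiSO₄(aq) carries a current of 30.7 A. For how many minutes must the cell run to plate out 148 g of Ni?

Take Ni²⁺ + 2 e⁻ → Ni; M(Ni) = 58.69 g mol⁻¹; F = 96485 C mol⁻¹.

264 min

n(Ni) = m/M = 148 / 58.69 = 2.522 mol.
Each Ni atom requires 2 electrons, so n(e⁻) = 2 × 2.522 = 5.043 mol.
Q = n(e⁻)·F = 5.043 × 96485 = 486600 C.
t = Q/I = 486600 / 30.70 A = 15850 s = 264 min.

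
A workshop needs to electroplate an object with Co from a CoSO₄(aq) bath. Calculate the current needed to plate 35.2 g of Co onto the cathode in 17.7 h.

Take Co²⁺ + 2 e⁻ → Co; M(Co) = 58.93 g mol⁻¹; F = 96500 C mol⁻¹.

n(Co) = 35.2 / 58.93 = 0.5973 mol.
n(e⁻) = 2 × 0.5973 = 1.195 mol.
Q = n(e⁻)·F = 1.195 × 96500 = 115300 C.
I = Q/t = 115300 / 63720 s = 1.81 A.

1.81 A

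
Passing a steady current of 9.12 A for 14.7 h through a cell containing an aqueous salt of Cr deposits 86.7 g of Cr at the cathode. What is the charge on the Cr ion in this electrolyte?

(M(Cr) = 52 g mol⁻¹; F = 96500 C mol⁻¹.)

Q = I·t = 9.120 A × 52920 s = 482600 C, so n(e⁻) = 482600/96500 = 5.001 mol.
n(Cr) deposited = 86.7 / 52 = 1.667 mol.
Electrons per atom = n(e⁻)/n(Cr) = 5.001 / 1.667 = 3.00 ≈ 3, so the ion is Cr³⁺.

+3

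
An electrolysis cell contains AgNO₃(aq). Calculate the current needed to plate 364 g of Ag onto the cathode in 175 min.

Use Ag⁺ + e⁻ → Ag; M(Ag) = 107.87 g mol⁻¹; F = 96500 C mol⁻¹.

n(Ag) = 364 / 107.87 = 3.374 mol.
n(e⁻) = 1 × 3.374 = 3.374 mol.
Q = n(e⁻)·F = 3.374 × 96500 = 325600 C.
I = Q/t = 325600 / 10500 s = 31.0 A.

31.0 A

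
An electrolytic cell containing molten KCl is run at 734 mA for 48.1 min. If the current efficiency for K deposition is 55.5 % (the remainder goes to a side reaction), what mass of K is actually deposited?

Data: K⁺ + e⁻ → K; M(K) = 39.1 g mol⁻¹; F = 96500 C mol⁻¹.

0.476 g

Q = I·t = 0.7340 × 2886.0 = 2118 C.
n(e⁻) = 2118/96500 = 0.02195 mol; theoretically n(K) = 0.02195/1 = 0.02195 mol, m_theo = 0.8583 g.
At 55.5 % efficiency, m_actual = 0.555 × 0.8583 = 0.476 g.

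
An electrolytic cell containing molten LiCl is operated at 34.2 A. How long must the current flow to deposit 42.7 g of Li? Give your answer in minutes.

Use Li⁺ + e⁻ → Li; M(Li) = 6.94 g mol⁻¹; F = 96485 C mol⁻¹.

289 min

n(Li) = m/M = 42.7 / 6.94 = 6.153 mol.
Each Li atom requires 1 electron, so n(e⁻) = 1 × 6.153 = 6.153 mol.
Q = n(e⁻)·F = 6.153 × 96485 = 593600 C.
t = Q/I = 593600 / 34.20 A = 17360 s = 289 min.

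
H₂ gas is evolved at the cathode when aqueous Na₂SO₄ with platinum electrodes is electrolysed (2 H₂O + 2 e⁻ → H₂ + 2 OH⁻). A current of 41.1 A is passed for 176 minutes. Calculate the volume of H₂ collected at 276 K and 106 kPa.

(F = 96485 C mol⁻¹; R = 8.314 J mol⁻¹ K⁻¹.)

Q = I·t = 41.10 A × 10560 s = 434000 C.
n(e⁻) = Q/F = 434000 / 96485 = 4.498 mol.
2 electrons are transferred per H₂ molecule, so n(H₂) = 4.498 / 2 = 2.249 mol.
V = nRT/P = (2.249 × 8.314 × 276) / (106 × 10³ Pa) = 0.0487 m³ = 48.7 L.

48.7 L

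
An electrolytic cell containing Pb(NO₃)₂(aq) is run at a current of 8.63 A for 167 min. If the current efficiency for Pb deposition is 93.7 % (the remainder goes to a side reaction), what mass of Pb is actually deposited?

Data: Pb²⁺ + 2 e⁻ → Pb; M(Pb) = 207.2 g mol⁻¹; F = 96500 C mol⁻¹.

Q = I·t = 8.630 × 10020 = 86470 C.
n(e⁻) = 86470/96500 = 0.8961 mol; theoretically n(Pb) = 0.8961/2 = 0.4480 mol, m_theo = 92.83 g.
At 93.7 % efficiency, m_actual = 0.937 × 92.83 = 87.0 g.

87.0 g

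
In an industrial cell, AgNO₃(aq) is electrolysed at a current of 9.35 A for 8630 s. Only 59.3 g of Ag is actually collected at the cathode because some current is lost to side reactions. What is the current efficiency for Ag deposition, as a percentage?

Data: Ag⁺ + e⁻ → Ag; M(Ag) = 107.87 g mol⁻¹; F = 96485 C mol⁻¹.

Q = I·t = 9.350 × 8630.0 = 80690 C; n(e⁻) = 80690/96485 = 0.8363 mol.
Theoretical n(Ag) = n(e⁻)/1 = 0.8363 mol, i.e. m_theo = 0.8363 × 107.87 = 90.21 g.
Efficiency = m_actual / m_theo = 59.3 / 90.21 = 65.7 %.

65.7 %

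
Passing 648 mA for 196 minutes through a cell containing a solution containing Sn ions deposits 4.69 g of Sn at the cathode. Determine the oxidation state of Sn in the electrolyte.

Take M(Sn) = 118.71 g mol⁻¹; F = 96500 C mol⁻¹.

+2

Q = I·t = 0.6480 A × 11760 s = 7620 C, so n(e⁻) = 7620/96500 = 0.07897 mol.
n(Sn) deposited = 4.69 / 118.71 = 0.03951 mol.
Electrons per atom = n(e⁻)/n(Sn) = 0.07897 / 0.03951 = 2.00 ≈ 2, so the ion is Sn²⁺.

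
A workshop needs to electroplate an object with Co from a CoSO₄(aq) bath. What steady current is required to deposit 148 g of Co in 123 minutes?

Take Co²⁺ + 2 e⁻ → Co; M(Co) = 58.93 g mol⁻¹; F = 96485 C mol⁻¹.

n(Co) = 148 / 58.93 = 2.511 mol.
n(e⁻) = 2 × 2.511 = 5.023 mol.
Q = n(e⁻)·F = 5.023 × 96485 = 484600 C.
I = Q/t = 484600 / 7380.0 s = 65.7 A.

65.7 A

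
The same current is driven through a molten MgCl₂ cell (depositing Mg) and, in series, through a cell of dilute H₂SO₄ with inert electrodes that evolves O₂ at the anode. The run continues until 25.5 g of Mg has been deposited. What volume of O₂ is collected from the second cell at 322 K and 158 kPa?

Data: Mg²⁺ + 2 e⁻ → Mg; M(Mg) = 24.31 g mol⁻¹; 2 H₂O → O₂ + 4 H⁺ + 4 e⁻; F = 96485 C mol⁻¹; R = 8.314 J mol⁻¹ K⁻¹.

8.89 L

n(Mg) = 25.5 / 24.31 = 1.049 mol, so n(e⁻) = 2 × 1.049 = 2.098 mol.
The cells are in series, so the same 2.098 mol of electrons passes through the second cell.
2 H₂O → O₂ + 4 H⁺ + 4 e⁻ — 4 mol e⁻ per mol O₂, so n(O₂) = 2.098/4 = 0.5245 mol.
V = nRT/P = (0.5245 × 8.314 × 322) / (158 × 10³) = 0.00889 m³ = 8.89 L.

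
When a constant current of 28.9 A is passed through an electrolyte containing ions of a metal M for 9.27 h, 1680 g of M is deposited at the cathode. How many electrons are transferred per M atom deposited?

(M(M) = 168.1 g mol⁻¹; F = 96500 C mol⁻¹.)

1

Q = I·t = 28.90 A × 33372 s = 964500 C, so n(e⁻) = 964500/96500 = 9.994 mol.
n(M) deposited = 1680 / 168.1 = 9.994 mol.
Electrons per atom = n(e⁻)/n(M) = 9.994 / 9.994 = 1.00 ≈ 1, so the ion is M⁺.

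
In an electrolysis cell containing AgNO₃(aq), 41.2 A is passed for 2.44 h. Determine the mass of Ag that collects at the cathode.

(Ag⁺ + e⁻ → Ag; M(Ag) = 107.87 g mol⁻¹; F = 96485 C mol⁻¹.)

Q = I·t = 41.20 A × 8784.0 s = 361900 C.
n(e⁻) = Q/F = 361900 / 96485 = 3.751 mol.
Ag⁺ + e⁻ → Ag, so n(Ag) = n(e⁻)/1 = 3.751 mol.
m = n·M = 3.751 × 107.87 = 405 g.

405 g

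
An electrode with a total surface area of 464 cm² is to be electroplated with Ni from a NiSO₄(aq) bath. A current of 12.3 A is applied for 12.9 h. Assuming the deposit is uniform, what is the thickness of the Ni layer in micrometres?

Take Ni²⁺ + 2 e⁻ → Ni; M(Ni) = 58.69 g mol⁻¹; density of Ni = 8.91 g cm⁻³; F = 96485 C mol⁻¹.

420 μm

Q = I·t = 12.30 × 46440 = 571200 C; n(e⁻) = 5.920 mol.
n(Ni) = n(e⁻)/2 = 2.960 mol, so m = 2.960 × 58.69 = 173.7 g.
Volume = m/ρ = 173.7 / 8.91 = 19.50 cm³.
Thickness = V/A = 19.50 / 464 = 0.0420 cm = 420 μm.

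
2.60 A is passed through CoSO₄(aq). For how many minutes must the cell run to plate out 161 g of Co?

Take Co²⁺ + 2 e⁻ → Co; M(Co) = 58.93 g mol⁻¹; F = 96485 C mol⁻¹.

n(Co) = m/M = 161 / 58.93 = 2.732 mol.
Each Co atom requires 2 electrons, so n(e⁻) = 2 × 2.732 = 5.464 mol.
Q = n(e⁻)·F = 5.464 × 96485 = 527200 C.
t = Q/I = 527200 / 2.600 A = 202800 s = 3380 min.

3380 min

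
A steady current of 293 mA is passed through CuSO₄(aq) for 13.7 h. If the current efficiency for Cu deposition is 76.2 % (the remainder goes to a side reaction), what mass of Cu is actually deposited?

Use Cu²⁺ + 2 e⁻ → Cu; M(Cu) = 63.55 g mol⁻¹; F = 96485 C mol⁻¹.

3.63 g

Q = I·t = 0.2930 × 49320 = 14450 C.
n(e⁻) = 14450/96485 = 0.1498 mol; theoretically n(Cu) = 0.1498/2 = 0.07489 mol, m_theo = 4.759 g.
At 76.2 % efficiency, m_actual = 0.762 × 4.759 = 3.63 g.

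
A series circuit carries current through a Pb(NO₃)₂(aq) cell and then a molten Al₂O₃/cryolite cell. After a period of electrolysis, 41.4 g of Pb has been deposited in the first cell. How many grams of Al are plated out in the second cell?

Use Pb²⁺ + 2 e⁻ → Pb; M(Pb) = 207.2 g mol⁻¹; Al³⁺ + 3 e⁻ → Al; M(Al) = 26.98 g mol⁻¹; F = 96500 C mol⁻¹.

n(Pb) = 41.4 / 207.2 = 0.1998 mol.
Since Pb²⁺ + 2 e⁻ → Pb, n(e⁻) passed = 2 × 0.1998 = 0.3996 mol.
Cells in series carry the same charge, so the same 0.3996 mol of electrons passes through cell 2.
Al³⁺ + 3 e⁻ → Al, so n(Al) = 0.3996 / 3 = 0.1332 mol.
m(Al) = 0.1332 × 26.98 = 3.59 g.

3.59 g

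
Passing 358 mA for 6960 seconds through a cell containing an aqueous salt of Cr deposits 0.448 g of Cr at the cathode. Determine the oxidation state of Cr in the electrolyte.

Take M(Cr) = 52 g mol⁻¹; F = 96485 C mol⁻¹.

Q = I·t = 0.3580 A × 6960.0 s = 2492 C, so n(e⁻) = 2492/96485 = 0.02582 mol.
n(Cr) deposited = 0.448 / 52 = 0.008615 mol.
Electrons per atom = n(e⁻)/n(Cr) = 0.02582 / 0.008615 = 3.00 ≈ 3, so the ion is Cr³⁺.

+3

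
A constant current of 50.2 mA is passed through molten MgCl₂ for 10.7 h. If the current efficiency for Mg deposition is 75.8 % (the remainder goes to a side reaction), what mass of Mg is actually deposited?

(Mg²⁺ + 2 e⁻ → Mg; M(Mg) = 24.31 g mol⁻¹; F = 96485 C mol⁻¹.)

0.185 g

Q = I·t = 0.05020 × 38520 = 1934 C.
n(e⁻) = 1934/96485 = 0.02004 mol; theoretically n(Mg) = 0.02004/2 = 0.01002 mol, m_theo = 0.2436 g.
At 75.8 % efficiency, m_actual = 0.758 × 0.2436 = 0.185 g.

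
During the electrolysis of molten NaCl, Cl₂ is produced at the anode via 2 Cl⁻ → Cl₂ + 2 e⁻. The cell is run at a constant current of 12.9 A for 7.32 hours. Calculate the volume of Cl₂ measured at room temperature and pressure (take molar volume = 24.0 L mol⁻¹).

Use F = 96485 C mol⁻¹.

42.3 L

Q = I·t = 12.90 A × 26352 s = 339900 C.
n(e⁻) = Q/F = 339900 / 96485 = 3.523 mol.
2 electrons are transferred per Cl₂ molecule, so n(Cl₂) = 3.523 / 2 = 1.762 mol.
V = n × V_m = 1.762 × 24.0 = 42.3 L.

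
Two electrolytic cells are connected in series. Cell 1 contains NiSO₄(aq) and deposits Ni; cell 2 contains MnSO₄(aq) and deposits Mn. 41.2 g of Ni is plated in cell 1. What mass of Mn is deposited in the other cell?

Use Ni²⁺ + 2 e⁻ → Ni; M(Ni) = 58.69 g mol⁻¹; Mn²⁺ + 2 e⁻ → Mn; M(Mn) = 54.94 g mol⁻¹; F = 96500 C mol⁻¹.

n(Ni) = 41.2 / 58.69 = 0.7020 mol.
Since Ni²⁺ + 2 e⁻ → Ni, n(e⁻) passed = 2 × 0.7020 = 1.404 mol.
Cells in series carry the same charge, so the same 1.404 mol of electrons passes through cell 2.
Mn²⁺ + 2 e⁻ → Mn, so n(Mn) = 1.404 / 2 = 0.7020 mol.
m(Mn) = 0.7020 × 54.94 = 38.6 g.

38.6 g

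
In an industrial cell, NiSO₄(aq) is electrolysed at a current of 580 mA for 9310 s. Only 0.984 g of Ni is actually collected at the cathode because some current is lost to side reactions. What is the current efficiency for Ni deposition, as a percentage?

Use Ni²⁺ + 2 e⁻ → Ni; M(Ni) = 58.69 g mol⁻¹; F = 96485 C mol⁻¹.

59.9 %

Q = I·t = 0.5800 × 9310.0 = 5400 C; n(e⁻) = 5400/96485 = 0.05597 mol.
Theoretical n(Ni) = n(e⁻)/2 = 0.02798 mol, i.e. m_theo = 0.02798 × 58.69 = 1.642 g.
Efficiency = m_actual / m_theo = 0.984 / 1.642 = 59.9 %.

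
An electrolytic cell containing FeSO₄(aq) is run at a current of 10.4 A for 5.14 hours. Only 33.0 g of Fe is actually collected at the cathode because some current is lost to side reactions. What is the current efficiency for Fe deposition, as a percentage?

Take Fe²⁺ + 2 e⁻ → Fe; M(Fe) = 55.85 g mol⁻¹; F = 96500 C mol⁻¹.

Q = I·t = 10.40 × 18504 = 192400 C; n(e⁻) = 192400/96500 = 1.994 mol.
Theoretical n(Fe) = n(e⁻)/2 = 0.9971 mol, i.e. m_theo = 0.9971 × 55.85 = 55.69 g.
Efficiency = m_actual / m_theo = 33.0 / 55.69 = 59.3 %.

59.3 %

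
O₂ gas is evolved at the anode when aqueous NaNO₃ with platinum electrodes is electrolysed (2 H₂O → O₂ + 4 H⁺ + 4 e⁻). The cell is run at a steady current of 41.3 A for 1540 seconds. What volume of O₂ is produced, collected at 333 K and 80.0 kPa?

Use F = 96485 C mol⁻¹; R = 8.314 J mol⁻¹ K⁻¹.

Q = I·t = 41.30 A × 1540.0 s = 63600 C.
n(e⁻) = Q/F = 63600 / 96485 = 0.6592 mol.
4 electrons are transferred per O₂ molecule, so n(O₂) = 0.6592 / 4 = 0.1648 mol.
V = nRT/P = (0.1648 × 8.314 × 333) / (80.0 × 10³ Pa) = 0.00570 m³ = 5.70 L.

5.70 L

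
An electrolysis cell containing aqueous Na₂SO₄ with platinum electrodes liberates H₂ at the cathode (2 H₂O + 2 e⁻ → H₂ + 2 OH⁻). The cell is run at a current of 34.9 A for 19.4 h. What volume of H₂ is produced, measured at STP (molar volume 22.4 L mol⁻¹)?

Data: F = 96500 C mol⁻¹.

Q = I·t = 34.90 A × 69840 s = 2437000 C.
n(e⁻) = Q/F = 2437000 / 96500 = 25.26 mol.
2 electrons are transferred per H₂ molecule, so n(H₂) = 25.26 / 2 = 12.63 mol.
V = n × V_m = 12.63 × 22.4 = 283 L.

283 L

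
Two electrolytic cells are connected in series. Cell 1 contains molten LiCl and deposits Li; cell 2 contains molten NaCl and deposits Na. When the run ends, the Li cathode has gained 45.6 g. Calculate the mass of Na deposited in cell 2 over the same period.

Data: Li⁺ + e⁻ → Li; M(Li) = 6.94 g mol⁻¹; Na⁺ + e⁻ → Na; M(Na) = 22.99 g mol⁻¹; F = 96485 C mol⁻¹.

151 g

n(Li) = 45.6 / 6.94 = 6.571 mol.
Since Li⁺ + e⁻ → Li, n(e⁻) passed = 1 × 6.571 = 6.571 mol.
Cells in series carry the same charge, so the same 6.571 mol of electrons passes through cell 2.
Na⁺ + e⁻ → Na, so n(Na) = 6.571 / 1 = 6.571 mol.
m(Na) = 6.571 × 22.99 = 151 g.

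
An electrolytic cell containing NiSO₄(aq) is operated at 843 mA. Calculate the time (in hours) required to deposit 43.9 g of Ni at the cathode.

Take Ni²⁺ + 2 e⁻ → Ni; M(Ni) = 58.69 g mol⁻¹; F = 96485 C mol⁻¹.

47.6 h

n(Ni) = m/M = 43.9 / 58.69 = 0.7480 mol.
Each Ni atom requires 2 electrons, so n(e⁻) = 2 × 0.7480 = 1.496 mol.
Q = n(e⁻)·F = 1.496 × 96485 = 144300 C.
t = Q/I = 144300 / 0.8430 A = 171200 s = 47.6 h.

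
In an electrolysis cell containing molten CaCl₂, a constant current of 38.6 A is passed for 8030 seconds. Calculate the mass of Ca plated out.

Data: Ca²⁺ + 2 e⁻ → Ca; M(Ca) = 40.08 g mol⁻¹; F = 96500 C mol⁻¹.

Q = I·t = 38.60 A × 8030.0 s = 310000 C.
n(e⁻) = Q/F = 310000 / 96500 = 3.212 mol.
Ca²⁺ + 2 e⁻ → Ca, so n(Ca) = n(e⁻)/2 = 1.606 mol.
m = n·M = 1.606 × 40.08 = 64.4 g.

64.4 g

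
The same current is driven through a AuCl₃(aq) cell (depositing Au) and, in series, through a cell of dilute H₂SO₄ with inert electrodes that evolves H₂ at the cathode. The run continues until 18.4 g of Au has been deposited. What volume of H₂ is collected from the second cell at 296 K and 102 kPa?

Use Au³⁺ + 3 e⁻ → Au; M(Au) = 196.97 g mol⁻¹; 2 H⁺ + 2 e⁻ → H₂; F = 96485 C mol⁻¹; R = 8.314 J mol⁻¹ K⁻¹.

n(Au) = 18.4 / 196.97 = 0.09342 mol, so n(e⁻) = 3 × 0.09342 = 0.2802 mol.
The cells are in series, so the same 0.2802 mol of electrons passes through the second cell.
2 H⁺ + 2 e⁻ → H₂ — 2 mol e⁻ per mol H₂, so n(H₂) = 0.2802/2 = 0.1401 mol.
V = nRT/P = (0.1401 × 8.314 × 296) / (102 × 10³) = 0.00338 m³ = 3.38 L.

3.38 L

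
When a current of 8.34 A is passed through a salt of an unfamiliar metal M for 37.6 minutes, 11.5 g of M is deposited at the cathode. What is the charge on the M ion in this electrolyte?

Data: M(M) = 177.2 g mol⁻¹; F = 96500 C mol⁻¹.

Q = I·t = 8.340 A × 2256.0 s = 18820 C, so n(e⁻) = 18820/96500 = 0.1950 mol.
n(M) deposited = 11.5 / 177.2 = 0.06490 mol.
Electrons per atom = n(e⁻)/n(M) = 0.1950 / 0.06490 = 3.00 ≈ 3, so the ion is M³⁺.

+3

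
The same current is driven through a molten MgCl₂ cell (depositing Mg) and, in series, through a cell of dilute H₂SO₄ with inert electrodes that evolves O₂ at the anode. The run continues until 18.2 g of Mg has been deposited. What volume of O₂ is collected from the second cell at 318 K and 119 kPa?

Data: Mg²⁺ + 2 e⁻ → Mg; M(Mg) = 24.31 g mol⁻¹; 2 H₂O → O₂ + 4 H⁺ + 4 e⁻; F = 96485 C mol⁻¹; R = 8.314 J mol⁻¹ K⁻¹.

8.32 L

n(Mg) = 18.2 / 24.31 = 0.7487 mol, so n(e⁻) = 2 × 0.7487 = 1.497 mol.
The cells are in series, so the same 1.497 mol of electrons passes through the second cell.
2 H₂O → O₂ + 4 H⁺ + 4 e⁻ — 4 mol e⁻ per mol O₂, so n(O₂) = 1.497/4 = 0.3743 mol.
V = nRT/P = (0.3743 × 8.314 × 318) / (119 × 10³) = 0.00832 m³ = 8.32 L.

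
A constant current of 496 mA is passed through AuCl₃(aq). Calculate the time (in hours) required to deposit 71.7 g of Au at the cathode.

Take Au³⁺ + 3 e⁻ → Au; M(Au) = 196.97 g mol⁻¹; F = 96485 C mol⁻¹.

n(Au) = m/M = 71.7 / 196.97 = 0.3640 mol.
Each Au atom requires 3 electrons, so n(e⁻) = 3 × 0.3640 = 1.092 mol.
Q = n(e⁻)·F = 1.092 × 96485 = 105400 C.
t = Q/I = 105400 / 0.4960 A = 212400 s = 59.0 h.

59.0 h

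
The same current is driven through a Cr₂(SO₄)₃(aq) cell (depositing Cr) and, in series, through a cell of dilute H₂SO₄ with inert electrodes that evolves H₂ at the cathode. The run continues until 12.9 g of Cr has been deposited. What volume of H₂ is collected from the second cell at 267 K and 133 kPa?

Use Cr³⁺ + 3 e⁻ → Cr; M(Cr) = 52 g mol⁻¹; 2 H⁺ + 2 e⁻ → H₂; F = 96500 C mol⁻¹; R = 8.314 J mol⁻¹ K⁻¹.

n(Cr) = 12.9 / 52 = 0.2481 mol, so n(e⁻) = 3 × 0.2481 = 0.7442 mol.
The cells are in series, so the same 0.7442 mol of electrons passes through the second cell.
2 H⁺ + 2 e⁻ → H₂ — 2 mol e⁻ per mol H₂, so n(H₂) = 0.7442/2 = 0.3721 mol.
V = nRT/P = (0.3721 × 8.314 × 267) / (133 × 10³) = 0.00621 m³ = 6.21 L.

6.21 L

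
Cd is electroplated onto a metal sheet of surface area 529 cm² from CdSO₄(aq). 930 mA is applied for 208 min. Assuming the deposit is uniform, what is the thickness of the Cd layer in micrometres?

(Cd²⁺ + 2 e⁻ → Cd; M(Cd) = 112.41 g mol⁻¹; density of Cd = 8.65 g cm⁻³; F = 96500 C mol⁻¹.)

Q = I·t = 0.9300 × 12480 = 11610 C; n(e⁻) = 0.1203 mol.
n(Cd) = n(e⁻)/2 = 0.06014 mol, so m = 0.06014 × 112.41 = 6.760 g.
Volume = m/ρ = 6.760 / 8.65 = 0.7815 cm³.
Thickness = V/A = 0.7815 / 529 = 0.00148 cm = 14.8 μm.

14.8 μm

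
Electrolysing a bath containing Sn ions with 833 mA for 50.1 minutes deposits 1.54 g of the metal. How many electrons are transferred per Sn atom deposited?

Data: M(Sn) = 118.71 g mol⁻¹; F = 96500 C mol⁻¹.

2

Q = I·t = 0.8330 A × 3006.0 s = 2504 C, so n(e⁻) = 2504/96500 = 0.02595 mol.
n(Sn) deposited = 1.54 / 118.71 = 0.01297 mol.
Electrons per atom = n(e⁻)/n(Sn) = 0.02595 / 0.01297 = 2.00 ≈ 2, so the ion is Sn²⁺.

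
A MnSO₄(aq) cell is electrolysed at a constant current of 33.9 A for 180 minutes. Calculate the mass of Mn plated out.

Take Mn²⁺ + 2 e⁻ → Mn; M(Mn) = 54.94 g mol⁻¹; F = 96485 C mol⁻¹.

Q = I·t = 33.90 A × 10800 s = 366100 C.
n(e⁻) = Q/F = 366100 / 96485 = 3.795 mol.
Mn²⁺ + 2 e⁻ → Mn, so n(Mn) = n(e⁻)/2 = 1.897 mol.
m = n·M = 1.897 × 54.94 = 104 g.

104 g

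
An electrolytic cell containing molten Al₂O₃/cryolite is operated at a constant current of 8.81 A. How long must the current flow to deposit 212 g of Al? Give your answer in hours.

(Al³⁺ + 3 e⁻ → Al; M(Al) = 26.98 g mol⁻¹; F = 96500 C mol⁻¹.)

n(Al) = m/M = 212 / 26.98 = 7.858 mol.
Each Al atom requires 3 electrons, so n(e⁻) = 3 × 7.858 = 23.57 mol.
Q = n(e⁻)·F = 23.57 × 96500 = 2275000 C.
t = Q/I = 2275000 / 8.810 A = 258200 s = 71.7 h.

71.7 h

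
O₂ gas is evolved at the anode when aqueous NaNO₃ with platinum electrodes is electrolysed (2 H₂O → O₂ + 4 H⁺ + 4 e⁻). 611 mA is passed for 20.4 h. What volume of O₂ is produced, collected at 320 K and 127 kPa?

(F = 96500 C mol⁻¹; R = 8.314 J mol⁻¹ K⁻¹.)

Q = I·t = 0.6110 A × 73440 s = 44870 C.
n(e⁻) = Q/F = 44870 / 96500 = 0.4650 mol.
4 electrons are transferred per O₂ molecule, so n(O₂) = 0.4650 / 4 = 0.1162 mol.
V = nRT/P = (0.1162 × 8.314 × 320) / (127 × 10³ Pa) = 0.00244 m³ = 2.44 L.

2.44 L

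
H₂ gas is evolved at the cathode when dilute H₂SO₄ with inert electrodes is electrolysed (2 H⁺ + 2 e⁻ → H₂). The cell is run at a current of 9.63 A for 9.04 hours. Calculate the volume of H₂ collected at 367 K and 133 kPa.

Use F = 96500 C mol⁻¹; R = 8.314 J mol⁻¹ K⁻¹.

Q = I·t = 9.630 A × 32544 s = 313400 C.
n(e⁻) = Q/F = 313400 / 96500 = 3.248 mol.
2 electrons are transferred per H₂ molecule, so n(H₂) = 3.248 / 2 = 1.624 mol.
V = nRT/P = (1.624 × 8.314 × 367) / (133 × 10³ Pa) = 0.0373 m³ = 37.3 L.

37.3 L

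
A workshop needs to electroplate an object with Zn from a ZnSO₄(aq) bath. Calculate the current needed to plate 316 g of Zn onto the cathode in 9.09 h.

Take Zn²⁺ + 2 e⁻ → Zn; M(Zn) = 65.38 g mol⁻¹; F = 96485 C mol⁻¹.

28.5 A

n(Zn) = 316 / 65.38 = 4.833 mol.
n(e⁻) = 2 × 4.833 = 9.667 mol.
Q = n(e⁻)·F = 9.667 × 96485 = 932700 C.
I = Q/t = 932700 / 32724 s = 28.5 A.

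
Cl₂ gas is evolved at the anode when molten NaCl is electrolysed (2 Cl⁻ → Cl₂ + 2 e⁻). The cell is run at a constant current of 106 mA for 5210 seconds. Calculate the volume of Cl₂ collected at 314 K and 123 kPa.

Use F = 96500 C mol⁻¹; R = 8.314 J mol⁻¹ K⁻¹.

0.0607 L

Q = I·t = 0.1060 A × 5210.0 s = 552.3 C.
n(e⁻) = Q/F = 552.3 / 96500 = 0.005723 mol.
2 electrons are transferred per Cl₂ molecule, so n(Cl₂) = 0.005723 / 2 = 0.002861 mol.
V = nRT/P = (0.002861 × 8.314 × 314) / (123 × 10³ Pa) = 6.07 × 10⁻⁵ m³ = 0.0607 L.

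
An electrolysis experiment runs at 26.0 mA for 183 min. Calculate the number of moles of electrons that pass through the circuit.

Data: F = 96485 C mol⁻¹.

Q = I·t = 0.02600 A × 10980 s = 285.5 C.
n(e⁻) = Q/F = 285.5 / 96485 = 0.00296 mol.

0.00296 mol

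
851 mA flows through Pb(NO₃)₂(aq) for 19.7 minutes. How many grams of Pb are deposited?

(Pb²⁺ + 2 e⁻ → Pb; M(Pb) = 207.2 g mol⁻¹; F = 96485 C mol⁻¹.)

Q = I·t = 0.8510 A × 1182.0 s = 1006 C.
n(e⁻) = Q/F = 1006 / 96485 = 0.01043 mol.
Pb²⁺ + 2 e⁻ → Pb, so n(Pb) = n(e⁻)/2 = 0.005213 mol.
m = n·M = 0.005213 × 207.2 = 1.08 g.

1.08 g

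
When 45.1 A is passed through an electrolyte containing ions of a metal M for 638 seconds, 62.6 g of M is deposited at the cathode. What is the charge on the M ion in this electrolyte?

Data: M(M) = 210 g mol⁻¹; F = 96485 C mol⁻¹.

+1

Q = I·t = 45.10 A × 638.00 s = 28770 C, so n(e⁻) = 28770/96485 = 0.2982 mol.
n(M) deposited = 62.6 / 210 = 0.2981 mol.
Electrons per atom = n(e⁻)/n(M) = 0.2982 / 0.2981 = 1.00 ≈ 1, so the ion is M⁺.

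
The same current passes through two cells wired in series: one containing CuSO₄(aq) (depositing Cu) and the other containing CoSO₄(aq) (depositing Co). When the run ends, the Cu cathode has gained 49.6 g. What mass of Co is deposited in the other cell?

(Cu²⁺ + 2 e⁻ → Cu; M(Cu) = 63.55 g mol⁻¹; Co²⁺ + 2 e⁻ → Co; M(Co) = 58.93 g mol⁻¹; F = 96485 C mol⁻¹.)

n(Cu) = 49.6 / 63.55 = 0.7805 mol.
Since Cu²⁺ + 2 e⁻ → Cu, n(e⁻) passed = 2 × 0.7805 = 1.561 mol.
Cells in series carry the same charge, so the same 1.561 mol of electrons passes through cell 2.
Co²⁺ + 2 e⁻ → Co, so n(Co) = 1.561 / 2 = 0.7805 mol.
m(Co) = 0.7805 × 58.93 = 46.0 g.

46.0 g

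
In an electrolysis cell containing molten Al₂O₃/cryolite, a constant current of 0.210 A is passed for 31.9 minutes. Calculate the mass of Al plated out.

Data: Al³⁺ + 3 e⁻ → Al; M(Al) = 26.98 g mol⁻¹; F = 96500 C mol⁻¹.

0.0375 g

Q = I·t = 0.2100 A × 1914.0 s = 401.9 C.
n(e⁻) = Q/F = 401.9 / 96500 = 0.004165 mol.
Al³⁺ + 3 e⁻ → Al, so n(Al) = n(e⁻)/3 = 0.001388 mol.
m = n·M = 0.001388 × 26.98 = 0.0375 g.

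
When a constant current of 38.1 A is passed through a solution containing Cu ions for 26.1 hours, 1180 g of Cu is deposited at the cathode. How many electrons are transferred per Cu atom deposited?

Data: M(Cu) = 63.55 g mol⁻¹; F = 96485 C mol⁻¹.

Q = I·t = 38.10 A × 93960 s = 3580000 C, so n(e⁻) = 3580000/96485 = 37.10 mol.
n(Cu) deposited = 1180 / 63.55 = 18.57 mol.
Electrons per atom = n(e⁻)/n(Cu) = 37.10 / 18.57 = 2.00 ≈ 2, so the ion is Cu²⁺.

2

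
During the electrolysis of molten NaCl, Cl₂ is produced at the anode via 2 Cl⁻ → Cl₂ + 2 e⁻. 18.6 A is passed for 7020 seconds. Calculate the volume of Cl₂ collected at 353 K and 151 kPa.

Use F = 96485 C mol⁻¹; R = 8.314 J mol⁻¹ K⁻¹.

13.2 L

Q = I·t = 18.60 A × 7020.0 s = 130600 C.
n(e⁻) = Q/F = 130600 / 96485 = 1.353 mol.
2 electrons are transferred per Cl₂ molecule, so n(Cl₂) = 1.353 / 2 = 0.6766 mol.
V = nRT/P = (0.6766 × 8.314 × 353) / (151 × 10³ Pa) = 0.0132 m³ = 13.2 L.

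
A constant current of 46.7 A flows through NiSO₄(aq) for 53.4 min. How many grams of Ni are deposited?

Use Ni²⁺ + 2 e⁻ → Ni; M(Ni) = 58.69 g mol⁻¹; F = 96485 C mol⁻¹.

45.5 g

Q = I·t = 46.70 A × 3204.0 s = 149600 C.
n(e⁻) = Q/F = 149600 / 96485 = 1.551 mol.
Ni²⁺ + 2 e⁻ → Ni, so n(Ni) = n(e⁻)/2 = 0.7754 mol.
m = n·M = 0.7754 × 58.69 = 45.5 g.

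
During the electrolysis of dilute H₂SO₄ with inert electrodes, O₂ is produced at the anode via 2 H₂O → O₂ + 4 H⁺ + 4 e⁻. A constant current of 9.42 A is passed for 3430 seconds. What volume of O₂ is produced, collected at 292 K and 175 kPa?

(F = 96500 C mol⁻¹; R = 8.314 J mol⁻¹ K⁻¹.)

1.16 L

Q = I·t = 9.420 A × 3430.0 s = 32310 C.
n(e⁻) = Q/F = 32310 / 96500 = 0.3348 mol.
4 electrons are transferred per O₂ molecule, so n(O₂) = 0.3348 / 4 = 0.08371 mol.
V = nRT/P = (0.08371 × 8.314 × 292) / (175 × 10³ Pa) = 0.00116 m³ = 1.16 L.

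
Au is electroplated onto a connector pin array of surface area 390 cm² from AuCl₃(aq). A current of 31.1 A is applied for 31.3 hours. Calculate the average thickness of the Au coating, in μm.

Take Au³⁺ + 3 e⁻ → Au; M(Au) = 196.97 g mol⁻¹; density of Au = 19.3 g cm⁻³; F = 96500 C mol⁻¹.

3170 μm

Q = I·t = 31.10 × 112680 = 3504000 C; n(e⁻) = 36.31 mol.
n(Au) = n(e⁻)/3 = 12.10 mol, so m = 12.10 × 196.97 = 2384 g.
Volume = m/ρ = 2384 / 19.3 = 123.5 cm³.
Thickness = V/A = 123.5 / 390 = 0.317 cm = 3170 μm.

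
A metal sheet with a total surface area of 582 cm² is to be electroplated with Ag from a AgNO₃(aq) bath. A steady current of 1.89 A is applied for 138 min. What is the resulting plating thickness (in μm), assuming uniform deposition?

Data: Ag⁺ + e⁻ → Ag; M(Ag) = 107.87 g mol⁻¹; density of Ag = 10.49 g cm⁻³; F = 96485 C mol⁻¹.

Q = I·t = 1.890 × 8280.0 = 15650 C; n(e⁻) = 0.1622 mol.
n(Ag) = n(e⁻)/1 = 0.1622 mol, so m = 0.1622 × 107.87 = 17.50 g.
Volume = m/ρ = 17.50 / 10.49 = 1.668 cm³.
Thickness = V/A = 1.668 / 582 = 0.00287 cm = 28.7 μm.

28.7 μm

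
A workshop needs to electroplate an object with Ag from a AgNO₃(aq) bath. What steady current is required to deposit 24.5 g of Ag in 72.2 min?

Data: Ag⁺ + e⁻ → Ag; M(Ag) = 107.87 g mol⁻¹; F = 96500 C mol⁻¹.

n(Ag) = 24.5 / 107.87 = 0.2271 mol.
n(e⁻) = 1 × 0.2271 = 0.2271 mol.
Q = n(e⁻)·F = 0.2271 × 96500 = 21920 C.
I = Q/t = 21920 / 4332.0 s = 5.06 A.

5.06 A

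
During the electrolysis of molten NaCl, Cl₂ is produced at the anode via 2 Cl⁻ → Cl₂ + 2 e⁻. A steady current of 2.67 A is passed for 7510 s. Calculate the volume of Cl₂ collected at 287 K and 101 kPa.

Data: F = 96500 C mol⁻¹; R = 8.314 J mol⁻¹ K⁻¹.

2.45 L

Q = I·t = 2.670 A × 7510.0 s = 20050 C.
n(e⁻) = Q/F = 20050 / 96500 = 0.2078 mol.
2 electrons are transferred per Cl₂ molecule, so n(Cl₂) = 0.2078 / 2 = 0.1039 mol.
V = nRT/P = (0.1039 × 8.314 × 287) / (101 × 10³ Pa) = 0.00245 m³ = 2.45 L.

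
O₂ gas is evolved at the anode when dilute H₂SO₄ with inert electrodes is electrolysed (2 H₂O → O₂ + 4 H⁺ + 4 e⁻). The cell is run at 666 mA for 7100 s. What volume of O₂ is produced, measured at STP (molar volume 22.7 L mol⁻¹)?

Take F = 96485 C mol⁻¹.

0.278 L

Q = I·t = 0.6660 A × 7100.0 s = 4729 C.
n(e⁻) = Q/F = 4729 / 96485 = 0.04901 mol.
4 electrons are transferred per O₂ molecule, so n(O₂) = 0.04901 / 4 = 0.01225 mol.
V = n × V_m = 0.01225 × 22.7 = 0.278 L.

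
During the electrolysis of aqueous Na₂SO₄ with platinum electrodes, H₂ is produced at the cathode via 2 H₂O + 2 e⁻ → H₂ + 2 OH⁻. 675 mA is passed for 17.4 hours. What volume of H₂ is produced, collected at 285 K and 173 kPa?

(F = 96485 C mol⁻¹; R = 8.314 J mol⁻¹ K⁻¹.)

3.00 L

Q = I·t = 0.6750 A × 62640 s = 42280 C.
n(e⁻) = Q/F = 42280 / 96485 = 0.4382 mol.
2 electrons are transferred per H₂ molecule, so n(H₂) = 0.4382 / 2 = 0.2191 mol.
V = nRT/P = (0.2191 × 8.314 × 285) / (173 × 10³ Pa) = 0.00300 m³ = 3.00 L.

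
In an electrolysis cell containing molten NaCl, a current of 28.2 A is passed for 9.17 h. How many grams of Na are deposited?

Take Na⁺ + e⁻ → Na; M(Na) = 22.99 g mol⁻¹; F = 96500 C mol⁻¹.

Q = I·t = 28.20 A × 33012 s = 930900 C.
n(e⁻) = Q/F = 930900 / 96500 = 9.647 mol.
Na⁺ + e⁻ → Na, so n(Na) = n(e⁻)/1 = 9.647 mol.
m = n·M = 9.647 × 22.99 = 222 g.

222 g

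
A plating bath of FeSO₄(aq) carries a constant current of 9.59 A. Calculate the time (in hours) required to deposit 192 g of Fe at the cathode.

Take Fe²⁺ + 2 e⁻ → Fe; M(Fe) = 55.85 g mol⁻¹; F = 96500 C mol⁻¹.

n(Fe) = m/M = 192 / 55.85 = 3.438 mol.
Each Fe atom requires 2 electrons, so n(e⁻) = 2 × 3.438 = 6.876 mol.
Q = n(e⁻)·F = 6.876 × 96500 = 663500 C.
t = Q/I = 663500 / 9.590 A = 69190 s = 19.2 h.

19.2 h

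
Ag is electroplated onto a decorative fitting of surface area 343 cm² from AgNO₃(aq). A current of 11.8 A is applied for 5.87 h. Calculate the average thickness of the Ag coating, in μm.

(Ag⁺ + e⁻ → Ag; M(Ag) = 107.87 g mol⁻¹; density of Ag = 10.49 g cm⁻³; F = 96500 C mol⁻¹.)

Q = I·t = 11.80 × 21132 = 249400 C; n(e⁻) = 2.584 mol.
n(Ag) = n(e⁻)/1 = 2.584 mol, so m = 2.584 × 107.87 = 278.7 g.
Volume = m/ρ = 278.7 / 10.49 = 26.57 cm³.
Thickness = V/A = 26.57 / 343 = 0.0775 cm = 775 μm.

775 μm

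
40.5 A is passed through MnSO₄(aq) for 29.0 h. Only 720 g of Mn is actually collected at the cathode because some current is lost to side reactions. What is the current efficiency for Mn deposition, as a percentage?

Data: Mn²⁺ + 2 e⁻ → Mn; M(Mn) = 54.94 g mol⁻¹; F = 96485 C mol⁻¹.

Q = I·t = 40.50 × 104400 = 4228000 C; n(e⁻) = 4228000/96485 = 43.82 mol.
Theoretical n(Mn) = n(e⁻)/2 = 21.91 mol, i.e. m_theo = 21.91 × 54.94 = 1204 g.
Efficiency = m_actual / m_theo = 720 / 1204 = 59.8 %.

59.8 %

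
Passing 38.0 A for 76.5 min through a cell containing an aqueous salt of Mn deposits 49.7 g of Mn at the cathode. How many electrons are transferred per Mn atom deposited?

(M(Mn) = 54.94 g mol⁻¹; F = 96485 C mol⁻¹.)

2

Q = I·t = 38.00 A × 4590.0 s = 174400 C, so n(e⁻) = 174400/96485 = 1.808 mol.
n(Mn) deposited = 49.7 / 54.94 = 0.9046 mol.
Electrons per atom = n(e⁻)/n(Mn) = 1.808 / 0.9046 = 2.00 ≈ 2, so the ion is Mn²⁺.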